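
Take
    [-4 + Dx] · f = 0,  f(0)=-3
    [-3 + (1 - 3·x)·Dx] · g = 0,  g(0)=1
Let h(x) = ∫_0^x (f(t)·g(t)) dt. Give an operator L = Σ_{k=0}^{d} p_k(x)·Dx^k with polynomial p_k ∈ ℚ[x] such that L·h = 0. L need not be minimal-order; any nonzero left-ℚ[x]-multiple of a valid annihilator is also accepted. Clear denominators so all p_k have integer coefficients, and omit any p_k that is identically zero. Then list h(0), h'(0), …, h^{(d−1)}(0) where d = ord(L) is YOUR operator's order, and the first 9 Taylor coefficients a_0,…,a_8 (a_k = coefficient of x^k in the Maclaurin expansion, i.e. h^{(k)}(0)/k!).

f: a_k = -3, -12, -24, -32, -32, -128/5, -256/15, -1024/105, -512/105, …
g: a_k = 1, 3, 9, 27, 81, 243, 729, 2187, 6561, …
h₀=f·g: eliminate ⇒ L₀, order ≤ 1·1.
h=∫₀ˣh₀: take L = L₀·Dx.
L = (7 - 12·x)·Dx + (-1 + 3·x)·Dx^2  (order 2).
h: a_k = 0, -3, -21/2, -29, -293/4, -911/5, -13793/30, -124393/105, -2613277/840, …
ICs: h(0) = 0, h′(0) = -3.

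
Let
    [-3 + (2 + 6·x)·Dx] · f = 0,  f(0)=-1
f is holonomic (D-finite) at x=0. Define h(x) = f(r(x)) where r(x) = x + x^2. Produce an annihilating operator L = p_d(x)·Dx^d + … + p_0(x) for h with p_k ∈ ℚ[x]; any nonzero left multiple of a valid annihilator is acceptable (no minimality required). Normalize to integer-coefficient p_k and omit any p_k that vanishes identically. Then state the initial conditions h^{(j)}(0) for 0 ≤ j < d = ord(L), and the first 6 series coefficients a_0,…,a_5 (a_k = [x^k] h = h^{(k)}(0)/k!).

L = (-3 - 6·x) + (2 + 6·x + 6·x^2)·Dx  (order 1).
h: a_k = -1, -3/2, -3/8, 9/16, -99/128, 243/256, …
ICs: h(0) = -1.

f: a_k = -1, -3/2, 9/8, -27/16, 405/128, -1701/256, …
L₀ from L_f via x↦r, Dx↦r'^{-1}Dx.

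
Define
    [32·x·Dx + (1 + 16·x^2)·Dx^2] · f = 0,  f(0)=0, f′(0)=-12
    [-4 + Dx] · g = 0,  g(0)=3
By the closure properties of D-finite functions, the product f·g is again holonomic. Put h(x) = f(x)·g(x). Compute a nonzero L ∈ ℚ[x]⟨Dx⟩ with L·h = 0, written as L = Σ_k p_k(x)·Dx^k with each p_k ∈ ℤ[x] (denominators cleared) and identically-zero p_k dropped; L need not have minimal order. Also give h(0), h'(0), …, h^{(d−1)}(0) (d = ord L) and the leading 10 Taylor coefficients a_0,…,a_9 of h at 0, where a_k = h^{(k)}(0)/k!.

f: a_k = 0, -12, 0, 64, 0, -3072/5, 0, 49152/7, 0, -262144/3, …
g: a_k = 3, 12, 24, 32, 32, 128/5, 256/15, 1024/105, 512/105, 2048/945, …
f·g: L₀ = L_f ⊗_s L_g, ord ≤ 2·1.
L = (16 - 128·x + 256·x^2) + (-8 + 32·x - 128·x^2)·Dx + (1 + 16·x^2)·Dx^2  (order 2).
h: a_k = 0, -36, -144, -96, 384, -3456/5, -5632, 285696/35, 462848/7, -2357248/21, …
ICs: h(0) = 0, h′(0) = -36.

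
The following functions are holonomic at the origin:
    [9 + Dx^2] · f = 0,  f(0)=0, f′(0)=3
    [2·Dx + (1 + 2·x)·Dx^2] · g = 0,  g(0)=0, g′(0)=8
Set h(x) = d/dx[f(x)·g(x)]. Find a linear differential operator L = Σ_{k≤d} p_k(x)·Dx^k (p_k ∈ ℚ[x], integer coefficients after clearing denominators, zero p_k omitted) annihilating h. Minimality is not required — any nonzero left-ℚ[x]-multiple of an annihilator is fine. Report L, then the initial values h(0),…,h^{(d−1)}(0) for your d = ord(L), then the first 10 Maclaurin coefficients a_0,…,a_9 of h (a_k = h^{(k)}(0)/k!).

f: a_k = 0, 3, 0, -9/2, 0, 81/40, 0, -243/560, 0, 243/4480, …
g: a_k = 0, 8, -8, 32/3, -16, 128/5, -128/3, 512/7, -128, 2048/9, …
h₀=f·g: eliminate ⇒ L₀, order ≤ 2·2.
h₀' ⇒ L via d/dx closure of L₀.
L = (-1890 - 5103·x + 24057·x^2 + 163296·x^3 + 344088·x^4 + 314928·x^5 + 104976·x^6) + (-297 + 1998·x + 19440·x^2 + 51840·x^3 + 58320·x^4 + 23328·x^5)·Dx + (-147 + 738·x + 11106·x^2 + 44064·x^3 + 80352·x^4 + 69984·x^5 + 23328·x^6)·Dx^2 + (-33 + 222·x + 2160·x^2 + 5760·x^3 + 6480·x^4 + 2592·x^5)·Dx^3 + (7 + 145·x + 937·x^2 + 2880·x^3 + 4680·x^4 + 3888·x^5 + 1296·x^6)·Dx^4  (order 4).
h: a_k = 0, 48, -72, -16, -60, 270, -2527/5, 6852/7, -27837/14, 481403/120, …
ICs: h(0) = 0, h′(0) = 48, h′′(0) = -144, h′′′(0) = -96.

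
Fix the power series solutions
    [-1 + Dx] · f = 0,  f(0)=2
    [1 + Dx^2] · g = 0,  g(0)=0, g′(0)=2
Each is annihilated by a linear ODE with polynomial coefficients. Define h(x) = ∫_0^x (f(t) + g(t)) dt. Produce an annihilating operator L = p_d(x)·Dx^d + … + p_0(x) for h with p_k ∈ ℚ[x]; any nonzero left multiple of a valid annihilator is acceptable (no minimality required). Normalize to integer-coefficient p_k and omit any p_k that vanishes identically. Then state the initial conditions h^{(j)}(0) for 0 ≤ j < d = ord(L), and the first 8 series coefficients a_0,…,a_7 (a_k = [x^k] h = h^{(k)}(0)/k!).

L = -Dx + Dx^2 - Dx^3 + Dx^4  (order 4).
h: a_k = 0, 2, 2, 1/3, 0, 1/60, 1/180, 1/2520, …
ICs: h(0) = 0, h′(0) = 2, h′′(0) = 4, h′′′(0) = 2.

f: a_k = 2, 2, 1, 1/3, 1/12, 1/60, 1/360, 1/2520, …
g: a_k = 0, 2, 0, -1/3, 0, 1/60, 0, -1/2520, …
L₀ := lclm(L_f,L_g); ord L₀ ≤ 1+2.
h=∫h₀ ⇒ L = L₀·Dx.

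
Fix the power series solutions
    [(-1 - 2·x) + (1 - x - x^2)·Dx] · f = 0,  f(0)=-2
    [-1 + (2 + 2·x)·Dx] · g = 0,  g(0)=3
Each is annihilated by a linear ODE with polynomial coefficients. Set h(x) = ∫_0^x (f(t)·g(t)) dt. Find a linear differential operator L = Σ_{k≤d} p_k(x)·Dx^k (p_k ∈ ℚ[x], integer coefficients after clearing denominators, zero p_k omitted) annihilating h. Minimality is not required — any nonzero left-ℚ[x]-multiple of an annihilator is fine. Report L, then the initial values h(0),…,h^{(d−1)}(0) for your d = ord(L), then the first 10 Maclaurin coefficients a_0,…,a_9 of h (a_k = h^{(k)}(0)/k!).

f: a_k = -2, -2, -4, -6, -10, -16, -26, -42, -68, -110, …
g: a_k = 3, 3/2, -3/8, 3/16, -15/128, 21/256, -63/1024, 99/2048, -1287/32768, 2145/65536, …
L₀ := L_f ⊗_s L_g (sym. prod.), ord ≤ 1.
h=∫h₀ ⇒ L = L₀·Dx.
L = (3 + 5·x + 3·x^2)·Dx + (-2 + 4·x^2 + 2·x^3)·Dx^2  (order 2).
h: a_k = 0, -6, -9/2, -19/4, -189/32, -2409/320, -2621/256, -50661/3584, -164325/8192, -1416355/49152, …
ICs: h(0) = 0, h′(0) = -6.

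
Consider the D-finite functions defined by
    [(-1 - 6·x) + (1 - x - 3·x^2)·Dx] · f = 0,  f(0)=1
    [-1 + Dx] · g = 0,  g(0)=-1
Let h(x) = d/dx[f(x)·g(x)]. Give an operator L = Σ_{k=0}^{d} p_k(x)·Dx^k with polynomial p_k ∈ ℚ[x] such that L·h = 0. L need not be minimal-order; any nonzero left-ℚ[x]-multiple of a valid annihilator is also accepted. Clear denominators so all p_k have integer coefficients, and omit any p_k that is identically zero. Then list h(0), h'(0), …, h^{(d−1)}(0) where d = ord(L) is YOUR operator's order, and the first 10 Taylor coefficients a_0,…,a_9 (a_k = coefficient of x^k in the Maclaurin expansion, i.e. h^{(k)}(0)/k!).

f: a_k = 1, 1, 4, 7, 19, 40, 97, 217, 508, 1159, …
g: a_k = -1, -1, -1/2, -1/6, -1/24, -1/120, -1/720, -1/5040, -1/40320, -1/362880, …
Sym-product of L_f,L_g gives L₀ (≤ ord 1).
h₀' ⇒ L via d/dx closure of L₀.
L = (11 + 26·x + 31·x^2 - 30·x^3 + 9·x^4) + (-2 - 3·x + 14·x^2 + 12·x^3 - 9·x^4)·Dx  (order 1).
h: a_k = -2, -11, -35, -677/6, -3793/12, -106447/120, -850483/360, -6298165/1008, -325413041/20160, -2144397653/51840, …
ICs: h(0) = -2.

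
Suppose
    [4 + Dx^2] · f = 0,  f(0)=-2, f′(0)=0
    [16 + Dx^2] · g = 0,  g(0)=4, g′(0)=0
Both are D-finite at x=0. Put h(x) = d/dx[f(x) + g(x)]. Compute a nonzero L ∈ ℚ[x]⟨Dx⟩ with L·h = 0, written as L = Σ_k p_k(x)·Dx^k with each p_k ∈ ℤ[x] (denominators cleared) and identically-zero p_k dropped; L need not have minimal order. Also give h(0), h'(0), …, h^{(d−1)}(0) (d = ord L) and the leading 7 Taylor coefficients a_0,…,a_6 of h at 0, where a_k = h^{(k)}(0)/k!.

f: a_k = -2, 0, 4, 0, -4/3, 0, 8/45, …
g: a_k = 4, 0, -32, 0, 128/3, 0, -1024/45, …
Weyl lclm of L_f,L_g ⇒ L₀ (ord ≤ 4).
h=h₀': d/dx-closure on L₀ ⇒ L.
L = 64 + 20·Dx^2 + Dx^4  (order 4).
h: a_k = 0, -56, 0, 496/3, 0, -2032/15, 0, …
ICs: h(0) = 0, h′(0) = -56, h′′(0) = 0, h′′′(0) = 992.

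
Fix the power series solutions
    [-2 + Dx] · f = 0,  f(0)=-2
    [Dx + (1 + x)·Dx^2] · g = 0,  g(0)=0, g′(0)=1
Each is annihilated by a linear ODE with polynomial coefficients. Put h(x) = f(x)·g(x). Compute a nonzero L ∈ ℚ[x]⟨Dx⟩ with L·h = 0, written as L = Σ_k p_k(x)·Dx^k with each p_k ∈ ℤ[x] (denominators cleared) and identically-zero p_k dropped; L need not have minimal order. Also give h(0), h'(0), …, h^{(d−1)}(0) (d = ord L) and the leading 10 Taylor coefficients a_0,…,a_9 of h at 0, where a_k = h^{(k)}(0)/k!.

f: a_k = -2, -4, -4, -8/3, -4/3, -8/15, -8/45, -16/315, -4/315, -8/2835, …
g: a_k = 0, 1, -1/2, 1/3, -1/4, 1/5, -1/6, 1/7, -1/8, 1/9, …
f·g: L₀ = L_f ⊗_s L_g, ord ≤ 1·2.
L = (2 + 4·x) + (-3 - 4·x)·Dx + (1 + x)·Dx^2  (order 2).
h: a_k = 0, -2, -3, -8/3, -3/2, -11/15, -2/9, -34/315, 1/180, -11/378, …
ICs: h(0) = 0, h′(0) = -2.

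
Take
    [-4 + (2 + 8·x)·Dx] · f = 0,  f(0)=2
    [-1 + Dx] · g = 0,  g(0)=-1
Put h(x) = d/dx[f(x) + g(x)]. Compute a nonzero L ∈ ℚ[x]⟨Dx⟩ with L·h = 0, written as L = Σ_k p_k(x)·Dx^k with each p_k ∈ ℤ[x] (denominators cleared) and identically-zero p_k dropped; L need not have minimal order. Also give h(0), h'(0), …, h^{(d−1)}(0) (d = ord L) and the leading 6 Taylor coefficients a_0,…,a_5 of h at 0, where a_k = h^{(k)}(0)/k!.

f: a_k = 2, 4, -4, 8, -20, 56, …
g: a_k = -1, -1, -1/2, -1/6, -1/24, -1/120, …
h₀=f+g: left-lcm gives L₀, ord ≤ 2.
Differentiate: ansatz ord ≤ ord L₀ ⇒ L.
L = (-14 - 8·x) + (11 - 8·x - 16·x^2)·Dx + (3 + 16·x + 16·x^2)·Dx^2  (order 2).
h: a_k = 3, -9, 47/2, -481/6, 6719/24, -120961/120, …
ICs: h(0) = 3, h′(0) = -9.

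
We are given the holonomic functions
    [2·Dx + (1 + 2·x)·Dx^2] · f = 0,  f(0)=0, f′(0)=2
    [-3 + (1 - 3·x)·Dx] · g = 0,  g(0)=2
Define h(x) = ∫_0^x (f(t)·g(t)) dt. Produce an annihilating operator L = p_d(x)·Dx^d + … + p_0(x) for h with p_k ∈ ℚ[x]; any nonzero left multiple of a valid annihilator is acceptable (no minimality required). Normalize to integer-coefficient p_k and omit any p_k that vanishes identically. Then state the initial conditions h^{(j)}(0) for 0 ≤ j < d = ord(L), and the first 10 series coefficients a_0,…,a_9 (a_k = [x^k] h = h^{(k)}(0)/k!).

f: a_k = 0, 2, -2, 8/3, -4, 32/5, -32/3, 128/7, -32, 512/9, …
g: a_k = 2, 6, 18, 54, 162, 486, 1458, 4374, 13122, 39366, …
Sym-product of L_f,L_g gives L₀ (≤ ord 2).
h=∫h₀ ⇒ L = L₀·Dx.
L = 6·Dx + (4 + 18·x)·Dx^2 + (-1 + x + 6·x^2)·Dx^3  (order 3).
h: a_k = 0, 0, 2, 8/3, 22/3, 16, 632/15, 11056/105, 9834/35, 233776/315, …
ICs: h(0) = 0, h′(0) = 0, h′′(0) = 4.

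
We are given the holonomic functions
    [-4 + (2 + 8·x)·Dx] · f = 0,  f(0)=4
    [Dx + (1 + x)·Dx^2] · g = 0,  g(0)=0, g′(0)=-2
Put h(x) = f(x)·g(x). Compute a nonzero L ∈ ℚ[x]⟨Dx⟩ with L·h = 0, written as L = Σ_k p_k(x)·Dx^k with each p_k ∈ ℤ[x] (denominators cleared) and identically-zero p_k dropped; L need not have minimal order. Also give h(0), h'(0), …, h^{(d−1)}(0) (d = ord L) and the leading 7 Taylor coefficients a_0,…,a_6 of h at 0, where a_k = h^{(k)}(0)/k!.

f: a_k = 4, 8, -8, 16, -40, 112, -336, …
g: a_k = 0, -2, 1, -2/3, 1/2, -2/5, 1/3, …
h₀=f·g: eliminate ⇒ L₀, order ≤ 1·2.
L = (10 + 4·x) + (-3 - 12·x)·Dx + (1 + 9·x + 24·x^2 + 16·x^3)·Dx^2  (order 2).
h: a_k = 0, -8, -12, 64/3, -130/3, 1556/15, -4208/15, …
ICs: h(0) = 0, h′(0) = -8.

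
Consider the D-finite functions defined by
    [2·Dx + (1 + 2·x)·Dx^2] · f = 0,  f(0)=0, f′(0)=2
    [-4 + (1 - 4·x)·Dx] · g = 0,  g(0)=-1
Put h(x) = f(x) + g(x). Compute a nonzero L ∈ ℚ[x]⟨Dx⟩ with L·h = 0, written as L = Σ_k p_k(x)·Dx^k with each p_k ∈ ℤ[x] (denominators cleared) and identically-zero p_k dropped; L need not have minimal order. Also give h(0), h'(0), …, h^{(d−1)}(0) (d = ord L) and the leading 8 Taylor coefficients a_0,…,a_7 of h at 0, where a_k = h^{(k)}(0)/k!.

f: a_k = 0, 2, -2, 8/3, -4, 32/5, -32/3, 128/7, …
g: a_k = -1, -4, -16, -64, -256, -1024, -4096, -16384, …
Weyl lclm of L_f,L_g ⇒ L₀ (ord ≤ 3).
L = (-128 - 64·x)·Dx + (-44 - 224·x - 128·x^2)·Dx^2 + (5 - 6·x - 48·x^2 - 32·x^3)·Dx^3  (order 3).
h: a_k = -1, -2, -18, -184/3, -260, -5088/5, -12320/3, -114560/7, …
ICs: h(0) = -1, h′(0) = -2, h′′(0) = -36.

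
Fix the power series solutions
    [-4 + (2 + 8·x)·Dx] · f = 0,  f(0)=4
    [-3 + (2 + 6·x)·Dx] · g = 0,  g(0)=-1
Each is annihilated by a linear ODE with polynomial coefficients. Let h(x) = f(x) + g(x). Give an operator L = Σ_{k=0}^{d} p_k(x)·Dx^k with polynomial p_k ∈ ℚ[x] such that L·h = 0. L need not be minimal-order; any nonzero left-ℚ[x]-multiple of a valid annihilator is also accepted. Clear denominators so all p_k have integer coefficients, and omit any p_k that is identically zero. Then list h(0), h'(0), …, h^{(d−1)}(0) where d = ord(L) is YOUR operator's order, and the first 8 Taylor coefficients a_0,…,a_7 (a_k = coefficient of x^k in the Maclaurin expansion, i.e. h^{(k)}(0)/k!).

f: a_k = 4, 8, -8, 16, -40, 112, -336, 1056, …
g: a_k = -1, -3/2, 9/8, -27/16, 405/128, -1701/256, 15309/1024, -72171/2048, …
Weyl lclm of L_f,L_g ⇒ L₀ (ord ≤ 2).
L = -6 + (7 + 24·x)·Dx + (2 + 14·x + 24·x^2)·Dx^2  (order 2).
h: a_k = 3, 13/2, -55/8, 229/16, -4715/128, 26971/256, -328755/1024, 2090517/2048, …
ICs: h(0) = 3, h′(0) = 13/2.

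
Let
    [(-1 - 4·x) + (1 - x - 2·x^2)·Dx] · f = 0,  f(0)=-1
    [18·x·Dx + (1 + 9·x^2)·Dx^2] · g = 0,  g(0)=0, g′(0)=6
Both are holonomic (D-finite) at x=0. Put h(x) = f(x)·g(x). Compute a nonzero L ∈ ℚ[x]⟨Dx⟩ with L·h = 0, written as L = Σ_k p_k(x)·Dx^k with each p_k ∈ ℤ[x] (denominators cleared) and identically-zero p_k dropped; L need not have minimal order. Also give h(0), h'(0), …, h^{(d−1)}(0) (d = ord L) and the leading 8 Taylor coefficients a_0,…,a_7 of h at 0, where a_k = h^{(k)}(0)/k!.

f: a_k = -1, -1, -3, -5, -11, -21, -43, -85, …
g: a_k = 0, 6, 0, -18, 0, 486/5, 0, -4374/7, …
L₀ := L_f ⊗_s L_g (sym. prod.), ord ≤ 2.
L = (4 + 18·x + 108·x^2) + (2 - 10·x + 36·x^2 + 108·x^3)·Dx + (-1 + x - 7·x^2 + 9·x^3 + 18·x^4)·Dx^2  (order 2).
h: a_k = 0, -6, -6, 0, -12, -546/5, -666/5, 9564/35, …
ICs: h(0) = 0, h′(0) = -6.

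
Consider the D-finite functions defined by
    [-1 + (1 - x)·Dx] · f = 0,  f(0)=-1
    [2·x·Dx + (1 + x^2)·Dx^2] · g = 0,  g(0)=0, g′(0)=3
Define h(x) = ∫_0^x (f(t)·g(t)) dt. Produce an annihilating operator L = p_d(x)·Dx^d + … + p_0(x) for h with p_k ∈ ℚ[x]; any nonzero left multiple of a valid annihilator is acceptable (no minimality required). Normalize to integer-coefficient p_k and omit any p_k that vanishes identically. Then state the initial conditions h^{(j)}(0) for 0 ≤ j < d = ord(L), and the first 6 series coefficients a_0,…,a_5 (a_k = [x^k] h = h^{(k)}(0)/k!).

L = 2·x·Dx + (2 - 2·x + 4·x^2)·Dx^2 + (-1 + x - x^2 + x^3)·Dx^3  (order 3).
h: a_k = 0, 0, -3/2, -1, -1/2, -2/5, …
ICs: h(0) = 0, h′(0) = 0, h′′(0) = -3.

f: a_k = -1, -1, -1, -1, -1, -1, …
g: a_k = 0, 3, 0, -1, 0, 3/5, …
Sym-product of L_f,L_g gives L₀ (≤ ord 2).
Integrate: L := L₀·Dx.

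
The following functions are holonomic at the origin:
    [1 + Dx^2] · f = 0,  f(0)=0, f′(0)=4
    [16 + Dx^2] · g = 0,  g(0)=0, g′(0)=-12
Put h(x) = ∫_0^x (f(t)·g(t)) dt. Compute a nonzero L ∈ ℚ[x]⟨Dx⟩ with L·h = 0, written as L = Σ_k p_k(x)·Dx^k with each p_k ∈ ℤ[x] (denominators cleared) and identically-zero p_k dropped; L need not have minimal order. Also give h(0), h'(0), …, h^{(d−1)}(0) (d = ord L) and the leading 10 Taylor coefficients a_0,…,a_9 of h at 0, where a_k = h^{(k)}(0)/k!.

L = 225·Dx + 34·Dx^3 + Dx^5  (order 5).
h: a_k = 0, 0, 0, -16, 0, 136/5, 0, -266/15, 0, 6001/945, …
ICs: h(0) = 0, h′(0) = 0, h′′(0) = 0, h′′′(0) = -96, h′′′′(0) = 0.

f: a_k = 0, 4, 0, -2/3, 0, 1/30, 0, -1/1260, 0, 1/90720, …
g: a_k = 0, -12, 0, 32, 0, -128/5, 0, 1024/105, 0, -2048/945, …
h₀=f·g: eliminate ⇒ L₀, order ≤ 2·2.
Integrate: L := L₀·Dx.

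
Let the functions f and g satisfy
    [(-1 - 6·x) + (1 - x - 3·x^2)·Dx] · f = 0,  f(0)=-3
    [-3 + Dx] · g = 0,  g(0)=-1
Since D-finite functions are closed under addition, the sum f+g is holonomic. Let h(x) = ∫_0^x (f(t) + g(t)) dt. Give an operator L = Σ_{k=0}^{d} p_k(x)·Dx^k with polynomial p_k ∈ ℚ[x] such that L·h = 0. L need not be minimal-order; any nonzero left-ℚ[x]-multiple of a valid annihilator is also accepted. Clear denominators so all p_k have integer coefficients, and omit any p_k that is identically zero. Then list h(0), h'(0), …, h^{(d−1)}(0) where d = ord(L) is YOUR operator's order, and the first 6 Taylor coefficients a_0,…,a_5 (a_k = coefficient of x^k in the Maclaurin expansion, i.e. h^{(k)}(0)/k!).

L = (-15 - 9·x - 243·x^2 - 162·x^3)·Dx + (-1 + 36·x + 99·x^2 - 54·x^3 - 81·x^4)·Dx^2 + (2 - 11·x - 6·x^2 + 36·x^3 + 27·x^4)·Dx^3  (order 3).
h: a_k = 0, -4, -3, -11/2, -51/8, -483/40, …
ICs: h(0) = 0, h′(0) = -4, h′′(0) = -6.

f: a_k = -3, -3, -12, -21, -57, -120, …
g: a_k = -1, -3, -9/2, -9/2, -27/8, -81/40, …
Weyl lclm of L_f,L_g ⇒ L₀ (ord ≤ 2).
h=∫₀ˣh₀: take L = L₀·Dx.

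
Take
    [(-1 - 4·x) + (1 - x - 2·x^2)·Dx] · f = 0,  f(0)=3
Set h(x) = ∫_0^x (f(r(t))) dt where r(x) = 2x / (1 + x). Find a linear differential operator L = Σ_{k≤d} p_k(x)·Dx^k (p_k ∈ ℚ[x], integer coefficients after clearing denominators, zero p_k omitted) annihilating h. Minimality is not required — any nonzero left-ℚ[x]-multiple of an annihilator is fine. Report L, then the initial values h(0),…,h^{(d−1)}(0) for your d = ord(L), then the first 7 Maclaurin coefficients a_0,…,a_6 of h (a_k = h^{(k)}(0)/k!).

f: a_k = 3, 3, 9, 15, 33, 63, 129, …
Substitute x→r, Dx→(1/r')Dx; clear ⇒ L₀.
Integrate: L := L₀·Dx.
L = (2 + 18·x)·Dx + (-1 - x + 9·x^2 + 9·x^3)·Dx^2  (order 2).
h: a_k = 0, 3, 3, 10, 27/2, 54, 81, …
ICs: h(0) = 0, h′(0) = 3.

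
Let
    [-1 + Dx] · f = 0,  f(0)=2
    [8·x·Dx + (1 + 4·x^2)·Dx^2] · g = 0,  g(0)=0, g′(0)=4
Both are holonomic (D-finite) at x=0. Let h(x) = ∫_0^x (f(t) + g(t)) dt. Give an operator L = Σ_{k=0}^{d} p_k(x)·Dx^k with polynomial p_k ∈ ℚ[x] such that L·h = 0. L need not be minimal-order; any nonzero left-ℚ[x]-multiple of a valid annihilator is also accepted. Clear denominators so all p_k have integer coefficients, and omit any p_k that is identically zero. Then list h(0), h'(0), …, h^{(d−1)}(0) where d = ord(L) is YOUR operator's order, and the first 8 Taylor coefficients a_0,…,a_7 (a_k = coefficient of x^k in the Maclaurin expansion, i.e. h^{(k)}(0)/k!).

f: a_k = 2, 2, 1, 1/3, 1/12, 1/60, 1/360, 1/2520, …
g: a_k = 0, 4, 0, -16/3, 0, 64/5, 0, -256/7, …
L₀ := lclm(L_f,L_g); ord L₀ ≤ 1+2.
h=∫h₀ ⇒ L = L₀·Dx.
L = (8 - 8·x - 96·x^2 - 32·x^3)·Dx^2 + (-9 + 88·x^2 - 16·x^4)·Dx^3 + (1 + 8·x + 8·x^2 + 32·x^3 + 16·x^4)·Dx^4  (order 4).
h: a_k = 0, 2, 3, 1/3, -5/4, 1/60, 769/360, 1/2520, …
ICs: h(0) = 0, h′(0) = 2, h′′(0) = 6, h′′′(0) = 2.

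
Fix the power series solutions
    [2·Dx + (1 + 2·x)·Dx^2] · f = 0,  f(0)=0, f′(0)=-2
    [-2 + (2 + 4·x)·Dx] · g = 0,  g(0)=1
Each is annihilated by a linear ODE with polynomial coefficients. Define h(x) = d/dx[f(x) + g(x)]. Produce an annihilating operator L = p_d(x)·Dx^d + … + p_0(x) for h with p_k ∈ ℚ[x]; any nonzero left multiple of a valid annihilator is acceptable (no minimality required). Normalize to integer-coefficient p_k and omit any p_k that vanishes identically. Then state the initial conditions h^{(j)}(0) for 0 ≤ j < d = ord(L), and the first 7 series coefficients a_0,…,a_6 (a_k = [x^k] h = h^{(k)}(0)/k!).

f: a_k = 0, -2, 2, -8/3, 4, -32/5, 32/3, …
g: a_k = 1, 1, -1/2, 1/2, -5/8, 7/8, -21/16, …
f+g: L₀ = lclm(L_f,L_g), ord ≤ 2+1.
Derive L from L₀ (diff closure).
L = 2 + (5 + 10·x)·Dx + (1 + 4·x + 4·x^2)·Dx^2  (order 2).
h: a_k = -1, 3, -13/2, 27/2, -221/8, 449/8, -1817/16, …
ICs: h(0) = -1, h′(0) = 3.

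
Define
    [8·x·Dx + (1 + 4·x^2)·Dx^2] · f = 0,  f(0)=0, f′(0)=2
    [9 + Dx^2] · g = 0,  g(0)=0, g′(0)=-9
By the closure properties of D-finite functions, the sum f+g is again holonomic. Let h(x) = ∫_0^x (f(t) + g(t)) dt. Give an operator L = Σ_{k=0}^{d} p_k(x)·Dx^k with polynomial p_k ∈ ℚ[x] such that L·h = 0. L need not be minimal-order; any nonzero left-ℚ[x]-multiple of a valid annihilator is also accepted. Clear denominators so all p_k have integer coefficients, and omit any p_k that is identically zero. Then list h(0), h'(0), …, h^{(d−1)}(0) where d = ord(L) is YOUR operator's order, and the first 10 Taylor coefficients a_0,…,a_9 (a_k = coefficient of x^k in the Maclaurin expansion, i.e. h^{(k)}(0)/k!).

f: a_k = 0, 2, 0, -8/3, 0, 32/5, 0, -128/7, 0, 512/9, …
g: a_k = 0, -9, 0, 27/2, 0, -243/40, 0, 729/560, 0, -729/4480, …
Weyl lclm of L_f,L_g ⇒ L₀ (ord ≤ 4).
h=∫h₀ ⇒ L = L₀·Dx.
L = (-2808·x + 19008·x^3 + 10368·x^5)·Dx^2 + (9 + 1548·x^2 + 7344·x^4 + 5184·x^6)·Dx^3 + (-312·x + 2112·x^3 + 1152·x^5)·Dx^4 + (1 + 172·x^2 + 816·x^4 + 576·x^6)·Dx^5  (order 5).
h: a_k = 0, 0, -7/2, 0, 65/24, 0, 13/240, 0, -9511/4480, 0, …
ICs: h(0) = 0, h′(0) = 0, h′′(0) = -7, h′′′(0) = 0, h′′′′(0) = 65.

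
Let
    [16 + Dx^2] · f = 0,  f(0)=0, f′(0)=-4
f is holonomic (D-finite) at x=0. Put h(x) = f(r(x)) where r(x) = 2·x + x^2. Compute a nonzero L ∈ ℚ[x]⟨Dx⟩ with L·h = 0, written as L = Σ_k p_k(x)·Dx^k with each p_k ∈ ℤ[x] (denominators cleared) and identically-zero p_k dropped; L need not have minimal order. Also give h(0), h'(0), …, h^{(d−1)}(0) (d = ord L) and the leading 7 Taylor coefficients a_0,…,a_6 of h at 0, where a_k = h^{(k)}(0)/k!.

L = (64 + 192·x + 192·x^2 + 64·x^3) - Dx + (1 + x)·Dx^2  (order 2).
h: a_k = 0, -8, -4, 256/3, 128, -3136/15, -672, …
ICs: h(0) = 0, h′(0) = -8.

f: a_k = 0, -4, 0, 32/3, 0, -128/15, 0, …
Change of var in L_f (x↦r) gives L₀.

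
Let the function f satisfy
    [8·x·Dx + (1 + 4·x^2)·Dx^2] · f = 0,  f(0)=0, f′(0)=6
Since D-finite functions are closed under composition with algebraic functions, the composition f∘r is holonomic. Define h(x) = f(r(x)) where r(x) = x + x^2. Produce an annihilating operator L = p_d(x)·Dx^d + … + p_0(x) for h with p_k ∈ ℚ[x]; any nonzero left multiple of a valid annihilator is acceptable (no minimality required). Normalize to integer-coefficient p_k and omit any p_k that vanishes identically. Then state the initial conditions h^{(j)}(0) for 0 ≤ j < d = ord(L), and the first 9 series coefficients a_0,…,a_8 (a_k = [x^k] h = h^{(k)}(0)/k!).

f: a_k = 0, 6, 0, -8, 0, 96/5, 0, -384/7, 0, …
h₀=f(r): pull back L_f along r ⇒ L₀.
L = (-2 + 8·x + 32·x^2 + 48·x^3 + 24·x^4)·Dx + (1 + 2·x + 4·x^2 + 16·x^3 + 20·x^4 + 8·x^5)·Dx^2  (order 2).
h: a_k = 0, 6, 6, -8, -24, -24/5, 88, 960/7, -192, …
ICs: h(0) = 0, h′(0) = 6.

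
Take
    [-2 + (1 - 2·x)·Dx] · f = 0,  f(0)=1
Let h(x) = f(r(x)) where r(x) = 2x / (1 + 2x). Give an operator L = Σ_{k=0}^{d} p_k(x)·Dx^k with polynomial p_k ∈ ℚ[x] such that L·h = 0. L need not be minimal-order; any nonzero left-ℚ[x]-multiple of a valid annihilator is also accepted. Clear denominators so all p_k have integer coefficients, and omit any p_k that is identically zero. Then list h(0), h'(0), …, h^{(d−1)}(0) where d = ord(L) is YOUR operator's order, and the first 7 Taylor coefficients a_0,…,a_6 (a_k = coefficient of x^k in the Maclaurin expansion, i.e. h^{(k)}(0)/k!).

L = 4 + (-1 + 4·x^2)·Dx  (order 1).
h: a_k = 1, 4, 8, 16, 32, 64, 128, …
ICs: h(0) = 1.

f: a_k = 1, 2, 4, 8, 16, 32, 64, …
Substitute x→r, Dx→(1/r')Dx; clear ⇒ L₀.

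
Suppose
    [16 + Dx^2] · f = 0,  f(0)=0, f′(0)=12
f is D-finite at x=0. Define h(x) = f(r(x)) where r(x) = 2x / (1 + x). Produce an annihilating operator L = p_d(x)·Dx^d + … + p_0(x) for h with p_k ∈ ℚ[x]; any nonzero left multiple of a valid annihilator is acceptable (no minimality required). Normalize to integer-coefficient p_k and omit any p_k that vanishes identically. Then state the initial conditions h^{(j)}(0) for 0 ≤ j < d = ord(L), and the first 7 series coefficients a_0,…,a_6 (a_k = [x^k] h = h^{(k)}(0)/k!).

L = 64 + (2 + 6·x + 6·x^2 + 2·x^3)·Dx + (1 + 4·x + 6·x^2 + 4·x^3 + x^4)·Dx^2  (order 2).
h: a_k = 0, 24, -24, -232, 744, -3464/5, -1560, …
ICs: h(0) = 0, h′(0) = 24.

f: a_k = 0, 12, 0, -32, 0, 128/5, 0, …
L₀ from L_f via x↦r, Dx↦r'^{-1}Dx.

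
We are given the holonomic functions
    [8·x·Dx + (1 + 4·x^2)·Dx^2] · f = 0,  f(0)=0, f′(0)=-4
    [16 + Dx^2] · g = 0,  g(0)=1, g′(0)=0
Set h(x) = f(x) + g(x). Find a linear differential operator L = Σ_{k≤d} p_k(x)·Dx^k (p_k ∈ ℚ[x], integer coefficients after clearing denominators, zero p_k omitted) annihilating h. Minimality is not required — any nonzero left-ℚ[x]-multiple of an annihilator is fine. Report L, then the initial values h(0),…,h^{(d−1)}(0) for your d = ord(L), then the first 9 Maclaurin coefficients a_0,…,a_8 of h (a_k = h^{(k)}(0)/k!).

f: a_k = 0, -4, 0, 16/3, 0, -64/5, 0, 256/7, 0, …
g: a_k = 1, 0, -8, 0, 32/3, 0, -256/45, 0, 512/315, …
Weyl lclm of L_f,L_g ⇒ L₀ (ord ≤ 4).
L = (-512·x + 5120·x^3 + 4096·x^5)·Dx + (16 + 512·x^2 + 2304·x^4 + 2048·x^6)·Dx^2 + (-32·x + 320·x^3 + 256·x^5)·Dx^3 + (1 + 32·x^2 + 144·x^4 + 128·x^6)·Dx^4  (order 4).
h: a_k = 1, -4, -8, 16/3, 32/3, -64/5, -256/45, 256/7, 512/315, …
ICs: h(0) = 1, h′(0) = -4, h′′(0) = -16, h′′′(0) = 32.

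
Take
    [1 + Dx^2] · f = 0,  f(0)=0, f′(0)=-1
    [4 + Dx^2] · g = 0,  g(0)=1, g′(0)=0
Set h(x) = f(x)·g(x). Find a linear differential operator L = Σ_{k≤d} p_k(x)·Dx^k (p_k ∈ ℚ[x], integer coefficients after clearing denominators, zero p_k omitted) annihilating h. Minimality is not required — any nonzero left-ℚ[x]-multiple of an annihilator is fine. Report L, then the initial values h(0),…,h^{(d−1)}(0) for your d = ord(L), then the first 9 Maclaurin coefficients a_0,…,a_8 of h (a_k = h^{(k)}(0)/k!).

L = 9 + 10·Dx^2 + Dx^4  (order 4).
h: a_k = 0, -1, 0, 13/6, 0, -121/120, 0, 1093/5040, 0, …
ICs: h(0) = 0, h′(0) = -1, h′′(0) = 0, h′′′(0) = 13.

f: a_k = 0, -1, 0, 1/6, 0, -1/120, 0, 1/5040, 0, …
g: a_k = 1, 0, -2, 0, 2/3, 0, -4/45, 0, 2/315, …
Sym-product of L_f,L_g gives L₀ (≤ ord 4).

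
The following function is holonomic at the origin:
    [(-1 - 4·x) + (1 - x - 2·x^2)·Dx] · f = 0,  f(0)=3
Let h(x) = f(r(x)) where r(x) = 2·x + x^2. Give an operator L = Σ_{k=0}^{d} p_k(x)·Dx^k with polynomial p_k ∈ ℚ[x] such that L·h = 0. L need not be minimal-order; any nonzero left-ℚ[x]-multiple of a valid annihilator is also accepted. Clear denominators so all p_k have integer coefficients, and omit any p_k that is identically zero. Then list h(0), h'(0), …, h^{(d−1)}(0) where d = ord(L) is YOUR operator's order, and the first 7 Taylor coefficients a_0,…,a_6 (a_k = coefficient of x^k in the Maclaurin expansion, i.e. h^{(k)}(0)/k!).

L = (2 + 16·x + 8·x^2) + (-1 + 3·x + 6·x^2 + 2·x^3)·Dx  (order 1).
h: a_k = 3, 6, 39, 156, 717, 3162, 14103, …
ICs: h(0) = 3.

f: a_k = 3, 3, 9, 15, 33, 63, 129, …
f∘r: x↦r, Dx↦Dx/r' in L_f ⇒ L₀.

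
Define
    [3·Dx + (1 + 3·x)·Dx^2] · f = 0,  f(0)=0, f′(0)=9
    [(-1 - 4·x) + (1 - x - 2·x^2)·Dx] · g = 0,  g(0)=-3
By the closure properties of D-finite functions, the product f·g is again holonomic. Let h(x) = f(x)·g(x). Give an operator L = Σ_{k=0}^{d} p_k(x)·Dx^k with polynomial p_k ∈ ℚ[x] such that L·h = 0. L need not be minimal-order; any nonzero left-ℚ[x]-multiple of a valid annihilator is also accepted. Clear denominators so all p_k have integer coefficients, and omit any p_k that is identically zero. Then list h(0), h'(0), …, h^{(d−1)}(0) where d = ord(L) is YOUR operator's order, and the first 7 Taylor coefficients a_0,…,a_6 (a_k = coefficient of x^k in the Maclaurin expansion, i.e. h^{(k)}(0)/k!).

L = (7 + 24·x) + (-1 + 17·x + 30·x^2)·Dx + (-1 - 2·x + 5·x^2 + 6·x^3)·Dx^2  (order 2).
h: a_k = 0, -27, 27/2, -243/2, 351/4, -11853/20, 13527/20, …
ICs: h(0) = 0, h′(0) = -27.

f: a_k = 0, 9, -27/2, 27, -243/4, 729/5, -729/2, …
g: a_k = -3, -3, -9, -15, -33, -63, -129, …
Sym-product of L_f,L_g gives L₀ (≤ ord 2).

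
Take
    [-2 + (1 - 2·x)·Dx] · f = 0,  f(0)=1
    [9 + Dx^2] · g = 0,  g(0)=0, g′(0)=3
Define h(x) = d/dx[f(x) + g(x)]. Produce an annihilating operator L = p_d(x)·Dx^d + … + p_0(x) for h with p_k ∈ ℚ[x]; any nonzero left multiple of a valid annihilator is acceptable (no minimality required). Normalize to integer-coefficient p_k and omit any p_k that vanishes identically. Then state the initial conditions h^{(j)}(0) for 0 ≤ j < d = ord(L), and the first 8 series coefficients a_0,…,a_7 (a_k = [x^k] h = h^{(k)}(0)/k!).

L = (684 - 432·x + 432·x^2) + (-99 + 306·x - 324·x^2 + 216·x^3)·Dx + (76 - 48·x + 48·x^2)·Dx^2 + (-11 + 34·x - 36·x^2 + 24·x^3)·Dx^3  (order 3).
h: a_k = 5, 8, 21/2, 64, 1361/8, 384, 71437/80, 2048, …
ICs: h(0) = 5, h′(0) = 8, h′′(0) = 21.

f: a_k = 1, 2, 4, 8, 16, 32, 64, 128, …
g: a_k = 0, 3, 0, -9/2, 0, 81/40, 0, -243/560, …
f+g: L₀ = lclm(L_f,L_g), ord ≤ 1+2.
Derive L from L₀ (diff closure).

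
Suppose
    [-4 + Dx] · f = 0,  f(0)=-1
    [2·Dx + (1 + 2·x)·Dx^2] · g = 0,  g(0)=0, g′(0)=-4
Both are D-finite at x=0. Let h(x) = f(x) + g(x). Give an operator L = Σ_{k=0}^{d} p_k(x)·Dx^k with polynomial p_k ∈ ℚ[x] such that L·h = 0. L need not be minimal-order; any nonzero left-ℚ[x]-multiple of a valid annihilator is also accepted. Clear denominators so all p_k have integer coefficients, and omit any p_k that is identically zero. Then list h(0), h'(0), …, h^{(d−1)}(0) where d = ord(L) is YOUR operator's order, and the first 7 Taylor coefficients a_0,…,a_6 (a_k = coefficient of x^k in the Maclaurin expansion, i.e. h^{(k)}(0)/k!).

f: a_k = -1, -4, -8, -32/3, -32/3, -128/15, -256/45, …
g: a_k = 0, -4, 4, -16/3, 8, -64/5, 64/3, …
Sum ⇒ L₀ = lclm(L_f,L_g) in ℚ(x)⟨Dx⟩.
L = (-32 - 32·x)·Dx + (-4 - 32·x - 32·x^2)·Dx^2 + (3 + 10·x + 8·x^2)·Dx^3  (order 3).
h: a_k = -1, -8, -4, -16, -8/3, -64/3, 704/45, …
ICs: h(0) = -1, h′(0) = -8, h′′(0) = -8.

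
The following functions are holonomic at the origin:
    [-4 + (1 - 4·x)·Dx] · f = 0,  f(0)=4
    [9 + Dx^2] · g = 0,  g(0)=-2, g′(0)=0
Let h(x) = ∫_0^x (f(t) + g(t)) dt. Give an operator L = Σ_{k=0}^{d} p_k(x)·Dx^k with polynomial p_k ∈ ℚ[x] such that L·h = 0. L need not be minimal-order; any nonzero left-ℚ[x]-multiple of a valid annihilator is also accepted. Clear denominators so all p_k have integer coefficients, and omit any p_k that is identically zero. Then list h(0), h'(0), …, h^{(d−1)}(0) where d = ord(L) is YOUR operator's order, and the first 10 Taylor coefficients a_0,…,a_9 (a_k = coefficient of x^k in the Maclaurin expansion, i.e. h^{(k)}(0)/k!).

L = (3780 - 2592·x + 5184·x^2)·Dx + (-369 + 2124·x - 3888·x^2 + 5184·x^3)·Dx^2 + (420 - 288·x + 576·x^2)·Dx^3 + (-41 + 236·x - 432·x^2 + 576·x^3)·Dx^4  (order 4).
h: a_k = 0, 2, 8, 73/3, 64, 4069/20, 2048/3, 655441/280, 8192, 587201831/20160, …
ICs: h(0) = 0, h′(0) = 2, h′′(0) = 16, h′′′(0) = 146.

f: a_k = 4, 16, 64, 256, 1024, 4096, 16384, 65536, 262144, 1048576, …
g: a_k = -2, 0, 9, 0, -27/4, 0, 81/40, 0, -729/2240, 0, …
Weyl lclm of L_f,L_g ⇒ L₀ (ord ≤ 3).
h=∫₀ˣh₀: take L = L₀·Dx.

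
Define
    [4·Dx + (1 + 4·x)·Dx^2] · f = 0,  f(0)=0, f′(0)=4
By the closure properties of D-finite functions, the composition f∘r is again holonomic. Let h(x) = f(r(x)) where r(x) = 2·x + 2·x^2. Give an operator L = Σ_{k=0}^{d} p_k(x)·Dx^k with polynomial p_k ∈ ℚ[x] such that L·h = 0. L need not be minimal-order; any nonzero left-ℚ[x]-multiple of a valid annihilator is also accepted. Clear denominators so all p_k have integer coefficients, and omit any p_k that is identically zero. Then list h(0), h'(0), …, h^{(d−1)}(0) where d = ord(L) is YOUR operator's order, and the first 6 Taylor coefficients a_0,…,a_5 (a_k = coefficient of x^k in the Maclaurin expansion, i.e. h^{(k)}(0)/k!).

L = (6 + 16·x + 16·x^2)·Dx + (1 + 10·x + 24·x^2 + 16·x^3)·Dx^2  (order 2).
h: a_k = 0, 8, -24, 320/3, -544, 14848/5, …
ICs: h(0) = 0, h′(0) = 8.

f: a_k = 0, 4, -8, 64/3, -64, 1024/5, …
h₀=f(r): pull back L_f along r ⇒ L₀.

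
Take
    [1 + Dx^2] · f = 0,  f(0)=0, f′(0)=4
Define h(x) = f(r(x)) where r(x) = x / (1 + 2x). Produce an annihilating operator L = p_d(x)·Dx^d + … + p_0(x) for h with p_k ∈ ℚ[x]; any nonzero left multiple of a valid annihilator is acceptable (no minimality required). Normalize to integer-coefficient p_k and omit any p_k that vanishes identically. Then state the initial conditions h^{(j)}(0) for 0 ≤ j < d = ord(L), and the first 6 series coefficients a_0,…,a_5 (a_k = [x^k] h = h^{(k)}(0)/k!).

f: a_k = 0, 4, 0, -2/3, 0, 1/30, …
L₀ from L_f via x↦r, Dx↦r'^{-1}Dx.
L = 1 + (4 + 24·x + 48·x^2 + 32·x^3)·Dx + (1 + 8·x + 24·x^2 + 32·x^3 + 16·x^4)·Dx^2  (order 2).
h: a_k = 0, 4, -8, 46/3, -28, 1441/30, …
ICs: h(0) = 0, h′(0) = 4.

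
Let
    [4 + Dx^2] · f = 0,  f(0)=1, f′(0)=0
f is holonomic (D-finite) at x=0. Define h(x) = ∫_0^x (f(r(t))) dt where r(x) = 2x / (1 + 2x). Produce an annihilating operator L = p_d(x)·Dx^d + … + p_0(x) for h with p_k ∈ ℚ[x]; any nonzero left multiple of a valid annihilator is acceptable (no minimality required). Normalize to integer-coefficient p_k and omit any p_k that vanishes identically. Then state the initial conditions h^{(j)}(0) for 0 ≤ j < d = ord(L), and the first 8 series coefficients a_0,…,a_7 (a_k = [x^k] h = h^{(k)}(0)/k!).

L = 16·Dx + (4 + 24·x + 48·x^2 + 32·x^3)·Dx^2 + (1 + 8·x + 24·x^2 + 32·x^3 + 16·x^4)·Dx^3  (order 3).
h: a_k = 0, 1, 0, -8/3, 8, -256/15, 256/9, -1408/45, …
ICs: h(0) = 0, h′(0) = 1, h′′(0) = 0.

f: a_k = 1, 0, -2, 0, 2/3, 0, -4/45, 0, …
Change of var in L_f (x↦r) gives L₀.
h=∫₀ˣh₀: take L = L₀·Dx.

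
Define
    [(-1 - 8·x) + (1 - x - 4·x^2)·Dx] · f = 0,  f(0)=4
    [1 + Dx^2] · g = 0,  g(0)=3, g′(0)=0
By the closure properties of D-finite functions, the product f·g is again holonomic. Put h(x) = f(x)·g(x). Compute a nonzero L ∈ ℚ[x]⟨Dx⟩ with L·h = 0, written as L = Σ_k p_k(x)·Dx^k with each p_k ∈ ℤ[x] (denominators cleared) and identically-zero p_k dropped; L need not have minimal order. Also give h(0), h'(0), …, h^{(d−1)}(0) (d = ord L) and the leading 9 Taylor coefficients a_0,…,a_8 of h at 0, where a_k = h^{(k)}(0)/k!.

f: a_k = 4, 4, 20, 36, 116, 260, 724, 1764, 4660, …
g: a_k = 3, 0, -3/2, 0, 1/8, 0, -1/240, 0, 1/13440, …
Product ⇒ symmetric product L₀, ord ≤ 2.
L = (7 + x + 4·x^2) + (2 + 16·x)·Dx + (-1 + x + 4·x^2)·Dx^2  (order 2).
h: a_k = 12, 12, 54, 102, 637/2, 1453/2, 120029/60, 294389/60, 14457427/1120, …
ICs: h(0) = 12, h′(0) = 12.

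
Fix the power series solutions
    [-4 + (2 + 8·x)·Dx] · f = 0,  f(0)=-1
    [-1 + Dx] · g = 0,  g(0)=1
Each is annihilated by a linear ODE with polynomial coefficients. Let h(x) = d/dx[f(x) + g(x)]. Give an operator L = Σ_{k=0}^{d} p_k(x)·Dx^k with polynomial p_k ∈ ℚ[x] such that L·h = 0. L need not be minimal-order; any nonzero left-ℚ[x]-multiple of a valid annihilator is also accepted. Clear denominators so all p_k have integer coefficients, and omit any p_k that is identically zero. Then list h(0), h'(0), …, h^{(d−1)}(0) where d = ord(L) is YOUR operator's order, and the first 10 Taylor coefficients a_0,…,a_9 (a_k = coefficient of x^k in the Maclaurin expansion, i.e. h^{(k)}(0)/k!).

L = (-14 - 8·x) + (11 - 8·x - 16·x^2)·Dx + (3 + 16·x + 16·x^2)·Dx^2  (order 2).
h: a_k = -1, 5, -23/2, 241/6, -3359/24, 60481/120, -1330559/720, 34594561/5040, -1037836799/40320, 35286451201/362880, …
ICs: h(0) = -1, h′(0) = 5.

f: a_k = -1, -2, 2, -4, 10, -28, 84, -264, 858, -2860, …
g: a_k = 1, 1, 1/2, 1/6, 1/24, 1/120, 1/720, 1/5040, 1/40320, 1/362880, …
L₀ := lclm(L_f,L_g); ord L₀ ≤ 1+1.
Differentiate: ansatz ord ≤ ord L₀ ⇒ L.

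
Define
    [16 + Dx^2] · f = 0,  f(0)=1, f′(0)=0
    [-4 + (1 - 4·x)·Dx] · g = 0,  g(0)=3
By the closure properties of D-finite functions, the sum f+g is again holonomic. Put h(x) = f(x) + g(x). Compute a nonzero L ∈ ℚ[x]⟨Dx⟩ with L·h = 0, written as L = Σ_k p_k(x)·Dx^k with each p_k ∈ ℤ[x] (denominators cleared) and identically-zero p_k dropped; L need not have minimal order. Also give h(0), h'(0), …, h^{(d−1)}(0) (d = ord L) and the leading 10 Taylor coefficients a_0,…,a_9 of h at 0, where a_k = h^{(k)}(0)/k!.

L = (-448 + 512·x - 1024·x^2) + (48 - 320·x + 768·x^2 - 1024·x^3)·Dx + (-28 + 32·x - 64·x^2)·Dx^2 + (3 - 20·x + 48·x^2 - 64·x^3)·Dx^3  (order 3).
h: a_k = 4, 12, 40, 192, 2336/3, 3072, 552704/45, 49152, 61932032/315, 786432, …
ICs: h(0) = 4, h′(0) = 12, h′′(0) = 80.

f: a_k = 1, 0, -8, 0, 32/3, 0, -256/45, 0, 512/315, 0, …
g: a_k = 3, 12, 48, 192, 768, 3072, 12288, 49152, 196608, 786432, …
f+g: L₀ = lclm(L_f,L_g), ord ≤ 2+1.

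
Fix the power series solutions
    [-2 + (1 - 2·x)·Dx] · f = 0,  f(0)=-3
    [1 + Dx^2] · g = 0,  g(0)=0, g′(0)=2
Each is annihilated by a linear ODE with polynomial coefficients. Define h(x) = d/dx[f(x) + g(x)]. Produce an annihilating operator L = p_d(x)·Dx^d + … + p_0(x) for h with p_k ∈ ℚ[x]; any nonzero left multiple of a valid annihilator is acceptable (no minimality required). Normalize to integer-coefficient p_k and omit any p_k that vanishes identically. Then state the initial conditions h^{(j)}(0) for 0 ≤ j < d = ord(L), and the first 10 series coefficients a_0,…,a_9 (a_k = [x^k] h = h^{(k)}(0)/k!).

L = (196 - 16·x + 16·x^2) + (-25 + 54·x - 12·x^2 + 8·x^3)·Dx + (196 - 16·x + 16·x^2)·Dx^2 + (-25 + 54·x - 12·x^2 + 8·x^3)·Dx^3  (order 3).
h: a_k = -4, -24, -73, -192, -5759/12, -1152, -967681/360, -6144, -278691839/20160, -30720, …
ICs: h(0) = -4, h′(0) = -24, h′′(0) = -146.

f: a_k = -3, -6, -12, -24, -48, -96, -192, -384, -768, -1536, …
g: a_k = 0, 2, 0, -1/3, 0, 1/60, 0, -1/2520, 0, 1/181440, …
f+g: L₀ = lclm(L_f,L_g), ord ≤ 1+2.
h=h₀': d/dx-closure on L₀ ⇒ L.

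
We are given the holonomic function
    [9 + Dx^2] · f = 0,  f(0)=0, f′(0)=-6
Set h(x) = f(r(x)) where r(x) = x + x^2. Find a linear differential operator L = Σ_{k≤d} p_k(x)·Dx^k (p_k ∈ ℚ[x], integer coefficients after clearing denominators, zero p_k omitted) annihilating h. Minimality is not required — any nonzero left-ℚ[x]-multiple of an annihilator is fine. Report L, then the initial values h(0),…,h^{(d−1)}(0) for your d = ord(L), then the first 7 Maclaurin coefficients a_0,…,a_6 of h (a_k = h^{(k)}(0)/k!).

L = (9 + 54·x + 108·x^2 + 72·x^3) - 2·Dx + (1 + 2·x)·Dx^2  (order 2).
h: a_k = 0, -6, -6, 9, 27, 459/20, -45/4, …
ICs: h(0) = 0, h′(0) = -6.

f: a_k = 0, -6, 0, 9, 0, -81/20, 0, …
Substitute x→r, Dx→(1/r')Dx; clear ⇒ L₀.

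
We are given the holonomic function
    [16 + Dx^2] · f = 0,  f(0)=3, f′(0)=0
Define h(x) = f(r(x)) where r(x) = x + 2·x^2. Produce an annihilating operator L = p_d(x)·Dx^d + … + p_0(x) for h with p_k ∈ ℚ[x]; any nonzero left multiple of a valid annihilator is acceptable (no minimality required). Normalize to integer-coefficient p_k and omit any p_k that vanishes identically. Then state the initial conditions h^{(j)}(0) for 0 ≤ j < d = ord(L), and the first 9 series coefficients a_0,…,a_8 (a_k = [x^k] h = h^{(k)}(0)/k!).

L = (16 + 192·x + 768·x^2 + 1024·x^3) - 4·Dx + (1 + 4·x)·Dx^2  (order 2).
h: a_k = 3, 0, -24, -96, -64, 256, 11264/15, 4096/5, -53248/105, …
ICs: h(0) = 3, h′(0) = 0.

f: a_k = 3, 0, -24, 0, 32, 0, -256/15, 0, 512/105, …
f∘r: x↦r, Dx↦Dx/r' in L_f ⇒ L₀.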